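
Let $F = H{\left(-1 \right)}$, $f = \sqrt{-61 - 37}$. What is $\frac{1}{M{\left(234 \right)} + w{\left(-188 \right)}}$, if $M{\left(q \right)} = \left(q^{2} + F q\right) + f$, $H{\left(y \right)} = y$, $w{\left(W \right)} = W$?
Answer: $\frac{3881}{210870261} - \frac{i \sqrt{2}}{421740522} \approx 1.8405 \cdot 10^{-5} - 3.3533 \cdot 10^{-9} i$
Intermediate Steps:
$f = 7 i \sqrt{2}$ ($f = \sqrt{-98} = 7 i \sqrt{2} \approx 9.8995 i$)
$F = -1$
$M{\left(q \right)} = q^{2} - q + 7 i \sqrt{2}$ ($M{\left(q \right)} = \left(q^{2} - q\right) + 7 i \sqrt{2} = q^{2} - q + 7 i \sqrt{2}$)
$\frac{1}{M{\left(234 \right)} + w{\left(-188 \right)}} = \frac{1}{\left(234^{2} - 234 + 7 i \sqrt{2}\right) - 188} = \frac{1}{\left(54756 - 234 + 7 i \sqrt{2}\right) - 188} = \frac{1}{\left(54522 + 7 i \sqrt{2}\right) - 188} = \frac{1}{54334 + 7 i \sqrt{2}}$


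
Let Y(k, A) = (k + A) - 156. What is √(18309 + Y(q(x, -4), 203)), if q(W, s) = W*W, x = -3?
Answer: √18365 ≈ 135.52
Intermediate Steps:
q(W, s) = W²
Y(k, A) = -156 + A + k (Y(k, A) = (A + k) - 156 = -156 + A + k)
√(18309 + Y(q(x, -4), 203)) = √(18309 + (-156 + 203 + (-3)²)) = √(18309 + (-156 + 203 + 9)) = √(18309 + 56) = √18365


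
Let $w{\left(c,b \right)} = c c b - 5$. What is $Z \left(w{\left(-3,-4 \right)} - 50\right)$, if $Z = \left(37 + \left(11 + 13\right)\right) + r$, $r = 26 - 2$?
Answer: $-7735$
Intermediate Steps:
$r = 24$ ($r = 26 - 2 = 24$)
$Z = 85$ ($Z = \left(37 + \left(11 + 13\right)\right) + 24 = \left(37 + 24\right) + 24 = 61 + 24 = 85$)
$w{\left(c,b \right)} = -5 + b c^{2}$ ($w{\left(c,b \right)} = c^{2} b - 5 = b c^{2} - 5 = -5 + b c^{2}$)
$Z \left(w{\left(-3,-4 \right)} - 50\right) = 85 \left(\left(-5 - 4 \left(-3\right)^{2}\right) - 50\right) = 85 \left(\left(-5 - 36\right) - 50\right) = 85 \left(-41 - 50\right) = 85 \left(-91\right) = -7735$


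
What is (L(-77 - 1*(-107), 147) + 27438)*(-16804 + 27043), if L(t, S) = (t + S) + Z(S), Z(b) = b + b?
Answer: 285760251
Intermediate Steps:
Z(b) = 2*b
L(t, S) = t + 3*S (L(t, S) = (t + S) + 2*S = (S + t) + 2*S = t + 3*S)
(L(-77 - 1*(-107), 147) + 27438)*(-16804 + 27043) = (((-77 - 1*(-107)) + 3*147) + 27438)*(-16804 + 27043) = (((-77 + 107) + 441) + 27438)*10239 = ((30 + 441) + 27438)*10239 = (471 + 27438)*10239 = 27909*10239 = 285760251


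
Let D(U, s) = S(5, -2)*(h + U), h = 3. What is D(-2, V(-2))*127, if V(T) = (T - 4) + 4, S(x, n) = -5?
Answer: -635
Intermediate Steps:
V(T) = T (V(T) = (-4 + T) + 4 = T)
D(U, s) = -15 - 5*U (D(U, s) = -5*(3 + U) = -15 - 5*U)
D(-2, V(-2))*127 = (-15 - 5*(-2))*127 = (-15 + 10)*127 = -5*127 = -635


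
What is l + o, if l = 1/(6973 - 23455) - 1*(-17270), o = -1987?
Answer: 251894405/16482 ≈ 15283.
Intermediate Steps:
l = 284644139/16482 (l = 1/(-16482) + 17270 = -1/16482 + 17270 = 284644139/16482 ≈ 17270.)
l + o = 284644139/16482 - 1987 = 251894405/16482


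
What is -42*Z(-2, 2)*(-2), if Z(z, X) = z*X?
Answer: -336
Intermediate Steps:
Z(z, X) = X*z
-42*Z(-2, 2)*(-2) = -84*(-2)*(-2) = -42*(-4)*(-2) = 168*(-2) = -336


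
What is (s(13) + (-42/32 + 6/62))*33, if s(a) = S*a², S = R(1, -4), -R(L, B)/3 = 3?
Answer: -24915627/496 ≈ -50233.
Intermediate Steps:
R(L, B) = -9 (R(L, B) = -3*3 = -9)
S = -9
s(a) = -9*a²
(s(13) + (-42/32 + 6/62))*33 = (-9*13² + (-42/32 + 6/62))*33 = (-9*169 + (-42*1/32 + 6*(1/62)))*33 = (-1521 + (-21/16 + 3/31))*33 = (-1521 - 603/496)*33 = -755019/496*33 = -24915627/496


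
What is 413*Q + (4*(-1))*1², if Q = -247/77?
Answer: -14617/11 ≈ -1328.8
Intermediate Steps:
Q = -247/77 (Q = -247*1/77 = -247/77 ≈ -3.2078)
413*Q + (4*(-1))*1² = 413*(-247/77) + (4*(-1))*1² = -14573/11 - 4*1 = -14573/11 - 4 = -14617/11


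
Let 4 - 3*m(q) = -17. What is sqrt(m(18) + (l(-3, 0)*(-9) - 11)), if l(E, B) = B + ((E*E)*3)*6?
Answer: I*sqrt(1462) ≈ 38.236*I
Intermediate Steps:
m(q) = 7 (m(q) = 4/3 - 1/3*(-17) = 4/3 + 17/3 = 7)
l(E, B) = B + 18*E**2 (l(E, B) = B + (E**2*3)*6 = B + (3*E**2)*6 = B + 18*E**2)
sqrt(m(18) + (l(-3, 0)*(-9) - 11)) = sqrt(7 + ((0 + 18*(-3)**2)*(-9) - 11)) = sqrt(7 + ((0 + 18*9)*(-9) - 11)) = sqrt(7 + ((0 + 162)*(-9) - 11)) = sqrt(7 + (162*(-9) - 11)) = sqrt(7 + (-1458 - 11)) = sqrt(7 - 1469) = sqrt(-1462) = I*sqrt(1462)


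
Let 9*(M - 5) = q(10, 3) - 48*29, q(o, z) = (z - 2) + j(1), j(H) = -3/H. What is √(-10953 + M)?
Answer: I*√99926/3 ≈ 105.37*I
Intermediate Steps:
q(o, z) = -5 + z (q(o, z) = (z - 2) - 3/1 = (-2 + z) - 3*1 = (-2 + z) - 3 = -5 + z)
M = -1349/9 (M = 5 + ((-5 + 3) - 48*29)/9 = 5 + (-2 - 1392)/9 = 5 + (⅑)*(-1394) = 5 - 1394/9 = -1349/9 ≈ -149.89)
√(-10953 + M) = √(-10953 - 1349/9) = √(-99926/9) = I*√99926/3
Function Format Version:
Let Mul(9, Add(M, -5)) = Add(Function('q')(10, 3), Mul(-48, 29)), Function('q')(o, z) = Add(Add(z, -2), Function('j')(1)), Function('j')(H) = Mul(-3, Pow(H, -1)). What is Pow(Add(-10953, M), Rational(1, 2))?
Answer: Mul(Rational(1, 3), I, Pow(99926, Rational(1, 2))) ≈ Mul(105.37, I)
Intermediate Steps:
Function('q')(o, z) = Add(-5, z) (Function('q')(o, z) = Add(Add(z, -2), Mul(-3, Pow(1, -1))) = Add(Add(-2, z), Mul(-3, 1)) = Add(Add(-2, z), -3) = Add(-5, z))
M = Rational(-1349, 9) (M = Add(5, Mul(Rational(1, 9), Add(Add(-5, 3), Mul(-48, 29)))) = Add(5, Mul(Rational(1, 9), Add(-2, -1392))) = Add(5, Mul(Rational(1, 9), -1394)) = Add(5, Rational(-1394, 9)) = Rational(-1349, 9) ≈ -149.89)
Pow(Add(-10953, M), Rational(1, 2)) = Pow(Add(-10953, Rational(-1349, 9)), Rational(1, 2)) = Pow(Rational(-99926, 9), Rational(1, 2)) = Mul(Rational(1, 3), I, Pow(99926, Rational(1, 2)))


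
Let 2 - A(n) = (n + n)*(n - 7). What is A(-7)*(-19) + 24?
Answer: 3710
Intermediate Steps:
A(n) = 2 - 2*n*(-7 + n) (A(n) = 2 - (n + n)*(n - 7) = 2 - 2*n*(-7 + n))
A(-7)*(-19) + 24 = (2 - 2*(-7)² + 14*(-7))*(-19) + 24 = (2 - 2*49 - 98)*(-19) + 24 = (2 - 98 - 98)*(-19) + 24 = -194*(-19) + 24 = 3686 + 24 = 3710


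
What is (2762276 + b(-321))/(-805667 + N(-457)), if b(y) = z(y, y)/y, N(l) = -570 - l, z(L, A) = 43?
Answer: -886690553/258655380 ≈ -3.4281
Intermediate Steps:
b(y) = 43/y
(2762276 + b(-321))/(-805667 + N(-457)) = (2762276 + 43/(-321))/(-805667 + (-570 - 1*(-457))) = (2762276 + 43*(-1/321))/(-805667 + (-570 + 457)) = (2762276 - 43/321)/(-805667 - 113) = (886690553/321)/(-805780) = (886690553/321)*(-1/805780) = -886690553/258655380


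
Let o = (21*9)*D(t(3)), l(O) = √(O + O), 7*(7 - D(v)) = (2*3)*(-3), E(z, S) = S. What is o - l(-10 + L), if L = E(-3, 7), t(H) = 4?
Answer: 1809 - I*√6 ≈ 1809.0 - 2.4495*I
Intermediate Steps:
L = 7
D(v) = 67/7 (D(v) = 7 - 2*3*(-3)/7 = 7 - 6*(-3)/7 = 7 - ⅐*(-18) = 7 + 18/7 = 67/7)
l(O) = √2*√O (l(O) = √(2*O) = √2*√O)
o = 1809 (o = (21*9)*(67/7) = 189*(67/7) = 1809)
o - l(-10 + L) = 1809 - √2*√(-10 + 7) = 1809 - √2*√(-3) = 1809 - √2*I*√3 = 1809 - I*√6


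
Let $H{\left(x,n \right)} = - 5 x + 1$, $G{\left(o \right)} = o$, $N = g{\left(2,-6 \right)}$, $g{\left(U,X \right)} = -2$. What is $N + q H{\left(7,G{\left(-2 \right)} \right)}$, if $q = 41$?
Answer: $-1396$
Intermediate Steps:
$N = -2$
$H{\left(x,n \right)} = 1 - 5 x$
$N + q H{\left(7,G{\left(-2 \right)} \right)} = -2 + 41 \left(1 - 35\right) = -2 + 41 \left(-34\right) = -2 - 1394 = -1396$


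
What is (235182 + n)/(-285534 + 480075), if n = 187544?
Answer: 422726/194541 ≈ 2.1729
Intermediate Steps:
(235182 + n)/(-285534 + 480075) = (235182 + 187544)/(-285534 + 480075) = 422726/194541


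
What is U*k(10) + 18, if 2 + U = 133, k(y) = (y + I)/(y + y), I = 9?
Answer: 2849/20 ≈ 142.45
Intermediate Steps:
k(y) = (9 + y)/(2*y) (k(y) = (y + 9)/(y + y) = (9 + y)/((2*y)) = (9 + y)*(1/(2*y)) = (9 + y)/(2*y))
U = 131 (U = -2 + 133 = 131)
U*k(10) + 18 = 131*((½)*(9 + 10)/10) + 18 = 131*((½)*(⅒)*19) + 18 = 131*(19/20) + 18 = 2489/20 + 18 = 2849/20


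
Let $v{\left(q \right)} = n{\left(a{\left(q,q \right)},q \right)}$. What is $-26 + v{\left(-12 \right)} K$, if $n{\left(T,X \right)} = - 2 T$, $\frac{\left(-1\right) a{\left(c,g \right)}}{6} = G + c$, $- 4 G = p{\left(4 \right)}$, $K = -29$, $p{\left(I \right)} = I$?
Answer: $4498$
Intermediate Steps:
$G = -1$ ($G = \left(- \frac{1}{4}\right) 4 = -1$)
$a{\left(c,g \right)} = 6 - 6 c$ ($a{\left(c,g \right)} = - 6 \left(-1 + c\right) = 6 - 6 c$)
$v{\left(q \right)} = -12 + 12 q$ ($v{\left(q \right)} = - 2 \left(6 - 6 q\right) = -12 + 12 q$)
$-26 + v{\left(-12 \right)} K = -26 + \left(-12 + 12 \left(-12\right)\right) \left(-29\right) = -26 + \left(-12 - 144\right) \left(-29\right) = -26 - -4524 = -26 + 4524 = 4498$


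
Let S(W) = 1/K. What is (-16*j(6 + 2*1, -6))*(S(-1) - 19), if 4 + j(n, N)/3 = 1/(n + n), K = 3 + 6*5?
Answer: -39438/11 ≈ -3585.3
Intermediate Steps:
K = 33 (K = 3 + 30 = 33)
S(W) = 1/33
j(n, N) = -12 + 3/(2*n) (j(n, N) = -12 + 3/(n + n) = -12 + 3/((2*n)) = -12 + 3*(1/(2*n)) = -12 + 3/(2*n))
(-16*j(6 + 2*1, -6))*(S(-1) - 19) = (-16*(-12 + 3/(2*(6 + 2*1))))*(1/33 - 19) = -16*(-12 + 3/(2*(6 + 2)))*(-626/33) = -16*(-12 + (3/2)/8)*(-626/33) = -16*(-12 + (3/2)*(⅛))*(-626/33) = -16*(-12 + 3/16)*(-626/33) = -16*(-189/16)*(-626/33) = 189*(-626/33) = -39438/11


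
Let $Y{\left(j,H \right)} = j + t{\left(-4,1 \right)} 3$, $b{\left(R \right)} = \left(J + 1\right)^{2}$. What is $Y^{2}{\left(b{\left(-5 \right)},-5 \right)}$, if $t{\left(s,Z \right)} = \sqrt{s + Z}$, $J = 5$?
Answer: $1269 + 216 i \sqrt{3} \approx 1269.0 + 374.12 i$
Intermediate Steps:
$t{\left(s,Z \right)} = \sqrt{Z + s}$
$b{\left(R \right)} = 36$ ($b{\left(R \right)} = \left(5 + 1\right)^{2} = 6^{2} = 36$)
$Y{\left(j,H \right)} = j + 3 i \sqrt{3}$ ($Y{\left(j,H \right)} = j + \sqrt{1 - 4} \cdot 3 = j + \sqrt{-3} \cdot 3 = j + i \sqrt{3} \cdot 3 = j + 3 i \sqrt{3}$)
$Y^{2}{\left(b{\left(-5 \right)},-5 \right)} = \left(36 + 3 i \sqrt{3}\right)^{2}$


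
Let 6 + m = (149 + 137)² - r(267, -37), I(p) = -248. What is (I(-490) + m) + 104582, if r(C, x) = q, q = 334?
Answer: 185790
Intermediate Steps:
r(C, x) = 334
m = 81456 (m = -6 + ((149 + 137)² - 1*334) = -6 + (286² - 334) = -6 + (81796 - 334) = -6 + 81462 = 81456)
(I(-490) + m) + 104582 = (-248 + 81456) + 104582 = 81208 + 104582 = 185790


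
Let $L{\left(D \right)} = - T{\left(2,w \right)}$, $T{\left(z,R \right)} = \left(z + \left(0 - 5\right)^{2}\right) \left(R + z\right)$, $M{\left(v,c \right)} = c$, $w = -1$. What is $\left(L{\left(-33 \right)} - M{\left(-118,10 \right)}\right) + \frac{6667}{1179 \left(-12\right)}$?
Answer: $- \frac{530143}{14148} \approx -37.471$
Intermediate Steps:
$T{\left(z,R \right)} = \left(25 + z\right) \left(R + z\right)$ ($T{\left(z,R \right)} = \left(z + \left(-5\right)^{2}\right) \left(R + z\right) = \left(z + 25\right) \left(R + z\right) = \left(25 + z\right) \left(R + z\right)$)
$L{\left(D \right)} = -27$ ($L{\left(D \right)} = - (2^{2} + 25 \left(-1\right) + 25 \cdot 2 - 2) = - (4 - 25 + 50 - 2) = \left(-1\right) 27 = -27$)
$\left(L{\left(-33 \right)} - M{\left(-118,10 \right)}\right) + \frac{6667}{1179 \left(-12\right)} = \left(-27 - 10\right) + \frac{6667}{1179 \left(-12\right)} = \left(-27 - 10\right) + \frac{6667}{-14148} = -37 + 6667 \left(- \frac{1}{14148}\right) = -37 - \frac{6667}{14148} = - \frac{530143}{14148}$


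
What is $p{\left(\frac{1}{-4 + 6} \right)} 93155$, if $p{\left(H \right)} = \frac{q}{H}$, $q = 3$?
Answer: $558930$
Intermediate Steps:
$p{\left(H \right)} = \frac{3}{H}$
$p{\left(\frac{1}{-4 + 6} \right)} 93155 = \frac{3}{\frac{1}{-4 + 6}} \cdot 93155 = \frac{3}{\frac{1}{2}} \cdot 93155 = 3 \frac{1}{\frac{1}{2}} \cdot 93155 = 3 \cdot 2 \cdot 93155 = 6 \cdot 93155 = 558930$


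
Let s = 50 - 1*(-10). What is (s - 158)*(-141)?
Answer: 13818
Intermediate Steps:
s = 60 (s = 50 + 10 = 60)
(s - 158)*(-141) = (60 - 158)*(-141) = -98*(-141) = 13818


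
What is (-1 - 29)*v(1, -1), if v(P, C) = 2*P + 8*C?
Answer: 180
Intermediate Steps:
(-1 - 29)*v(1, -1) = (-1 - 29)*(2*1 + 8*(-1)) = -30*(2 - 8) = -30*(-6) = 180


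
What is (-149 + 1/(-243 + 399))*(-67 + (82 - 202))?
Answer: 4346441/156 ≈ 27862.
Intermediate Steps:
(-149 + 1/(-243 + 399))*(-67 + (82 - 202)) = (-149 + 1/156)*(-67 - 120) = (-149 + 1/156)*(-187) = -23243/156*(-187) = 4346441/156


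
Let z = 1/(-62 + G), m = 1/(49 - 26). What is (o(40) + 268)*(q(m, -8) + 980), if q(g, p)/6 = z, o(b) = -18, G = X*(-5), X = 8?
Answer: 4164750/17 ≈ 2.4499e+5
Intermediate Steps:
G = -40 (G = 8*(-5) = -40)
m = 1/23 ≈ 0.043478
z = -1/102 (z = 1/(-62 - 40) = 1/(-102) = -1/102 ≈ -0.0098039)
q(g, p) = -1/17 (q(g, p) = 6*(-1/102) = -1/17)
(o(40) + 268)*(q(m, -8) + 980) = (-18 + 268)*(-1/17 + 980) = 250*(16659/17) = 4164750/17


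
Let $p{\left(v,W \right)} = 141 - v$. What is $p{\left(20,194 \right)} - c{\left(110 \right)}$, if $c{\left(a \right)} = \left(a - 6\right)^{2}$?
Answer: $-10695$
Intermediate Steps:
$c{\left(a \right)} = \left(-6 + a\right)^{2}$
$p{\left(20,194 \right)} - c{\left(110 \right)} = \left(141 - 20\right) - \left(-6 + 110\right)^{2} = \left(141 - 20\right) - 104^{2} = 121 - 10816 = -10695$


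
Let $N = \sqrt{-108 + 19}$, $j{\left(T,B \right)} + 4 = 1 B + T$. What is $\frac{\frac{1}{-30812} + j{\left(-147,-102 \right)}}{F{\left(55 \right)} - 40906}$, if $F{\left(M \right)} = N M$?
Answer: $\frac{53146690987}{8594340119922} + \frac{142916345 i \sqrt{89}}{17188680239844} \approx 0.0061839 + 7.8439 \cdot 10^{-5} i$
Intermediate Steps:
$j{\left(T,B \right)} = -4 + B + T$ ($j{\left(T,B \right)} = -4 + \left(1 B + T\right) = -4 + \left(B + T\right) = -4 + B + T$)
$N = i \sqrt{89}$ ($N = \sqrt{-89} = i \sqrt{89} \approx 9.434 i$)
$F{\left(M \right)} = i M \sqrt{89}$ ($F{\left(M \right)} = i \sqrt{89} M = i M \sqrt{89}$)
$\frac{\frac{1}{-30812} + j{\left(-147,-102 \right)}}{F{\left(55 \right)} - 40906} = \frac{\frac{1}{-30812} - 253}{i 55 \sqrt{89} - 40906} = \frac{- \frac{1}{30812} - 253}{55 i \sqrt{89} - 40906} = - \frac{7795437}{30812 \left(-40906 + 55 i \sqrt{89}\right)}$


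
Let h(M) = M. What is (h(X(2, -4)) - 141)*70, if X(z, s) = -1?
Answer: -9940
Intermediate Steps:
(h(X(2, -4)) - 141)*70 = (-1 - 141)*70 = -142*70 = -9940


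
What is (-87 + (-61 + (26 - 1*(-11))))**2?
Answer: 12321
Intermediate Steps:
(-87 + (-61 + (26 - 1*(-11))))**2 = (-87 + (-61 + (26 + 11)))**2 = (-87 + (-61 + 37))**2 = (-87 - 24)**2 = (-111)**2 = 12321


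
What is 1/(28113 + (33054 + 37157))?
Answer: 1/98324 ≈ 1.0170e-5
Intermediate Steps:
1/(28113 + (33054 + 37157)) = 1/(28113 + 70211) = 1/98324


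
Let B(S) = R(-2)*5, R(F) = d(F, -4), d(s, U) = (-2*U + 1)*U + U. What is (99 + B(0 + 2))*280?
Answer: -28280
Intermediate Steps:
d(s, U) = U + U*(1 - 2*U) (d(s, U) = (1 - 2*U)*U + U = U*(1 - 2*U) + U = U + U*(1 - 2*U))
R(F) = -40 (R(F) = 2*(-4)*(1 - 1*(-4)) = 2*(-4)*(1 + 4) = 2*(-4)*5 = -40)
B(S) = -200 (B(S) = -40*5 = -200)
(99 + B(0 + 2))*280 = (99 - 200)*280 = -101*280 = -28280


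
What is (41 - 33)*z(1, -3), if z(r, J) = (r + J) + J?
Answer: -40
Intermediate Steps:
z(r, J) = r + 2*J (z(r, J) = (J + r) + J = r + 2*J)
(41 - 33)*z(1, -3) = (41 - 33)*(1 + 2*(-3)) = 8*(1 - 6) = 8*(-5) = -40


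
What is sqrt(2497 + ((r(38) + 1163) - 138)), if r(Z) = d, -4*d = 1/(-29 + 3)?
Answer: sqrt(9523514)/52 ≈ 59.346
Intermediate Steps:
d = 1/104 (d = -1/(4*(-29 + 3)) = -1/4/(-26) = -1/4*(-1/26) = 1/104 ≈ 0.0096154)
r(Z) = 1/104
sqrt(2497 + ((r(38) + 1163) - 138)) = sqrt(2497 + ((1/104 + 1163) - 138)) = sqrt(2497 + (120953/104 - 138)) = sqrt(2497 + 106601/104) = sqrt(366289/104) = sqrt(9523514)/52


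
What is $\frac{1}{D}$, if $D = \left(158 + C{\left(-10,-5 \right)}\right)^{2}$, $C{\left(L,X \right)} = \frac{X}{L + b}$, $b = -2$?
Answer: $\frac{144}{3613801} \approx 3.9847 \cdot 10^{-5}$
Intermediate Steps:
$C{\left(L,X \right)} = \frac{X}{-2 + L}$ ($C{\left(L,X \right)} = \frac{X}{L - 2} = \frac{X}{-2 + L}$)
$D = \frac{3613801}{144}$ ($D = \left(158 - \frac{5}{-2 - 10}\right)^{2} = \left(158 - \frac{5}{-12}\right)^{2} = \left(158 - - \frac{5}{12}\right)^{2} = \left(158 + \frac{5}{12}\right)^{2} = \left(\frac{1901}{12}\right)^{2} = \frac{3613801}{144} \approx 25096.0$)
$\frac{1}{D} = \frac{1}{\frac{3613801}{144}} = \frac{144}{3613801}$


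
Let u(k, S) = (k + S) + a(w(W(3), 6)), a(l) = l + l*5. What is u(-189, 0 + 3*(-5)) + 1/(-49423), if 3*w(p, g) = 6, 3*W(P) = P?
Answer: -9489217/49423 ≈ -192.00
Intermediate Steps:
W(P) = P/3
w(p, g) = 2 (w(p, g) = (⅓)*6 = 2)
a(l) = 6*l (a(l) = l + 5*l = 6*l)
u(k, S) = 12 + S + k (u(k, S) = (k + S) + 6*2 = (S + k) + 12 = 12 + S + k)
u(-189, 0 + 3*(-5)) + 1/(-49423) = (12 + (0 + 3*(-5)) - 189) + 1/(-49423) = (12 + (0 - 15) - 189) - 1/49423 = (12 - 15 - 189) - 1/49423 = -192 - 1/49423 = -9489217/49423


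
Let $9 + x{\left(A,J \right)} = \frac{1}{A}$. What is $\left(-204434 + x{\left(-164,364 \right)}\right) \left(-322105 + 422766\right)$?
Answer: $- \frac{3375027739633}{164} \approx -2.0579 \cdot 10^{10}$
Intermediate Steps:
$x{\left(A,J \right)} = -9 + \frac{1}{A}$
$\left(-204434 + x{\left(-164,364 \right)}\right) \left(-322105 + 422766\right) = \left(-204434 - \left(9 - \frac{1}{-164}\right)\right) \left(-322105 + 422766\right) = \left(-204434 - \frac{1477}{164}\right) 100661 = \left(- \frac{33528653}{164}\right) 100661 = - \frac{3375027739633}{164}$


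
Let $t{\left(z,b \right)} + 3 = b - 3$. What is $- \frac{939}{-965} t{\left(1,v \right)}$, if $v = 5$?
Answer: $- \frac{939}{965} \approx -0.97306$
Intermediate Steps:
$t{\left(z,b \right)} = -6 + b$ ($t{\left(z,b \right)} = -3 + \left(b - 3\right) = -3 + \left(-3 + b\right) = -6 + b$)
$- \frac{939}{-965} t{\left(1,v \right)} = - \frac{939}{-965} \left(-6 + 5\right) = \left(-939\right) \left(- \frac{1}{965}\right) \left(-1\right) = \frac{939}{965} \left(-1\right) = - \frac{939}{965}$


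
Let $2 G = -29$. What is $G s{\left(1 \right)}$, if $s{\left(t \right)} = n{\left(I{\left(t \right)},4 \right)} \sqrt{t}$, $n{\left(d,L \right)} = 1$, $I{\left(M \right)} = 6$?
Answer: $- \frac{29}{2} \approx -14.5$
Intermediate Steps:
$G = - \frac{29}{2}$ ($G = \frac{1}{2} \left(-29\right) = - \frac{29}{2} \approx -14.5$)
$s{\left(t \right)} = \sqrt{t}$ ($s{\left(t \right)} = 1 \sqrt{t} = \sqrt{t}$)
$G s{\left(1 \right)} = - \frac{29 \sqrt{1}}{2} = \left(- \frac{29}{2}\right) 1 = - \frac{29}{2}$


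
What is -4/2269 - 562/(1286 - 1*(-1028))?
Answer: -642217/2625233 ≈ -0.24463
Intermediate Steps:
-4/2269 - 562/(1286 - 1*(-1028)) = -4*1/2269 - 562/(1286 + 1028) = -4/2269 - 562/2314 = -4/2269 - 562*1/2314 = -4/2269 - 281/1157 = -642217/2625233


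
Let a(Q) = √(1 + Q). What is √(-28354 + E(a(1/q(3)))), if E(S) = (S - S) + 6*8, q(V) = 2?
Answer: I*√28306 ≈ 168.24*I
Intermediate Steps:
E(S) = 48 (E(S) = 0 + 48 = 48)
√(-28354 + E(a(1/q(3)))) = √(-28354 + 48) = √(-28306) = I*√28306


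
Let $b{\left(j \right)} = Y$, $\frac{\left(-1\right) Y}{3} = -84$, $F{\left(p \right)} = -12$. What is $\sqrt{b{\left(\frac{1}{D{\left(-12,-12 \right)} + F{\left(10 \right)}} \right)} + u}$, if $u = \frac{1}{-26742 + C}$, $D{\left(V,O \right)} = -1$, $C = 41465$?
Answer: $\frac{\sqrt{54625230431}}{14723} \approx 15.875$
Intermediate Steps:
$Y = 252$ ($Y = \left(-3\right) \left(-84\right) = 252$)
$u = \frac{1}{14723}$ ($u = \frac{1}{-26742 + 41465} = \frac{1}{14723} \approx 6.7921 \cdot 10^{-5}$)
$b{\left(j \right)} = 252$
$\sqrt{b{\left(\frac{1}{D{\left(-12,-12 \right)} + F{\left(10 \right)}} \right)} + u} = \sqrt{252 + \frac{1}{14723}} = \sqrt{\frac{3710197}{14723}} = \frac{\sqrt{54625230431}}{14723}$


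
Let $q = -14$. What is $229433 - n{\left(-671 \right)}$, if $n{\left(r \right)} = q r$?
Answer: $220039$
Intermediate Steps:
$n{\left(r \right)} = - 14 r$
$229433 - n{\left(-671 \right)} = 229433 - \left(-14\right) \left(-671\right) = 229433 - 9394 = 220039$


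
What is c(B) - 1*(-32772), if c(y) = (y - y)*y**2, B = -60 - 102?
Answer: 32772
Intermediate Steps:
B = -162
c(y) = 0 (c(y) = 0*y**2 = 0)
c(B) - 1*(-32772) = 0 - 1*(-32772) = 0 + 32772 = 32772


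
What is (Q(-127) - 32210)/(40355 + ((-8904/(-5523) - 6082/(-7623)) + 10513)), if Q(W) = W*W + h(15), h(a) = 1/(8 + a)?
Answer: -370758730419/1172856142475 ≈ -0.31612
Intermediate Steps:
Q(W) = 1/23 + W² (Q(W) = W*W + 1/(8 + 15) = W² + 1/23 = 1/23 + W²)
(Q(-127) - 32210)/(40355 + ((-8904/(-5523) - 6082/(-7623)) + 10513)) = ((1/23 + (-127)²) - 32210)/(40355 + ((-8904/(-5523) - 6082/(-7623)) + 10513)) = ((1/23 + 16129) - 32210)/(40355 + ((-8904*(-1/5523) - 6082*(-1/7623)) + 10513)) = (370968/23 - 32210)/(40355 + ((424/263 + 6082/7623) + 10513)) = -369862/(23*(40355 + (4831718/2004849 + 10513))) = -369862/(23*(40355 + 21081809255/2004849)) = -369862/(23*101987490650/2004849) = -369862/23*2004849/101987490650 = -370758730419/1172856142475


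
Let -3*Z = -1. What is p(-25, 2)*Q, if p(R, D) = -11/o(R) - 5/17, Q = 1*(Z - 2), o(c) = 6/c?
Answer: -23225/306 ≈ -75.899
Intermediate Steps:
Z = ⅓ (Z = -⅓*(-1) = ⅓ ≈ 0.33333)
Q = -5/3 (Q = 1*(⅓ - 2) = 1*(-5/3) = -5/3 ≈ -1.6667)
p(R, D) = -5/17 - 11*R/6 (p(R, D) = -11*R/6 - 5/17 = -5/17 - 11*R/6)
p(-25, 2)*Q = (-5/17 - 11/6*(-25))*(-5/3) = (-5/17 + 275/6)*(-5/3) = (4645/102)*(-5/3) = -23225/306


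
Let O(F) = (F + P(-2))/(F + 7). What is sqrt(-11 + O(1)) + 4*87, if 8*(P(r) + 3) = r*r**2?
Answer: 348 + I*sqrt(182)/4 ≈ 348.0 + 3.3727*I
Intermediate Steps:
P(r) = -3 + r**3/8 (P(r) = -3 + (r*r**2)/8 = -3 + r**3/8)
O(F) = (-4 + F)/(7 + F) (O(F) = (F + (-3 + (1/8)*(-2)**3))/(F + 7) = (F + (-3 + (1/8)*(-8)))/(7 + F) = (F + (-3 - 1))/(7 + F) = (F - 4)/(7 + F) = (-4 + F)/(7 + F))
sqrt(-11 + O(1)) + 4*87 = sqrt(-11 + (-4 + 1)/(7 + 1)) + 4*87 = sqrt(-11 - 3/8) + 348 = sqrt(-91/8) + 348 = I*sqrt(182)/4 + 348 = 348 + I*sqrt(182)/4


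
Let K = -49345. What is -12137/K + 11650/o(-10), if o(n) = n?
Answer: -57474788/49345 ≈ -1164.8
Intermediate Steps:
-12137/K + 11650/o(-10) = -12137/(-49345) + 11650/(-10) = -12137*(-1/49345) + 11650*(-1/10) = 12137/49345 - 1165 = -57474788/49345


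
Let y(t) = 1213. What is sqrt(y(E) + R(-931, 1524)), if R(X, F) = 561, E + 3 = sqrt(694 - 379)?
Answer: sqrt(1774) ≈ 42.119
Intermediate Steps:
E = -3 + 3*sqrt(35) (E = -3 + sqrt(694 - 379) = -3 + sqrt(315) = -3 + 3*sqrt(35) ≈ 14.748)
sqrt(y(E) + R(-931, 1524)) = sqrt(1213 + 561) = sqrt(1774)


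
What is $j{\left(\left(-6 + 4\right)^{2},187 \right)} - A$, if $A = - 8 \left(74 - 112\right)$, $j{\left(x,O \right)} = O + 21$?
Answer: $-96$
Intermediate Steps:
$j{\left(x,O \right)} = 21 + O$
$A = 304$ ($A = \left(-8\right) \left(-38\right) = 304$)
$j{\left(\left(-6 + 4\right)^{2},187 \right)} - A = \left(21 + 187\right) - 304 = 208 - 304 = -96$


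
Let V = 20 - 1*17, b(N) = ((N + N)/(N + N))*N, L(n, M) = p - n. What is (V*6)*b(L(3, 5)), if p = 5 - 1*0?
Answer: 36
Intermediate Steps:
p = 5 (p = 5 + 0 = 5)
L(n, M) = 5 - n
b(N) = N (b(N) = ((2*N)/((2*N)))*N = ((2*N)*(1/(2*N)))*N = 1*N = N)
V = 3 (V = 20 - 17 = 3)
(V*6)*b(L(3, 5)) = (3*6)*(5 - 1*3) = 18*(5 - 3) = 18*2 = 36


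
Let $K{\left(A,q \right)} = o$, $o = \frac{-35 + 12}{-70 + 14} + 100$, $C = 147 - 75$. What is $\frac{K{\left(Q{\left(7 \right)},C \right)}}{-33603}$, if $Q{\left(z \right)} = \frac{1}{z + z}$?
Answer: $- \frac{5623}{1881768} \approx -0.0029881$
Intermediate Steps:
$Q{\left(z \right)} = \frac{1}{2 z}$
$C = 72$
$o = \frac{5623}{56}$ ($o = - \frac{23}{-56} + 100 = \left(-23\right) \left(- \frac{1}{56}\right) + 100 = \frac{23}{56} + 100 = \frac{5623}{56} \approx 100.41$)
$K{\left(A,q \right)} = \frac{5623}{56}$
$\frac{K{\left(Q{\left(7 \right)},C \right)}}{-33603} = \frac{5623}{56 \left(-33603\right)} = \frac{5623}{56} \left(- \frac{1}{33603}\right) = - \frac{5623}{1881768}$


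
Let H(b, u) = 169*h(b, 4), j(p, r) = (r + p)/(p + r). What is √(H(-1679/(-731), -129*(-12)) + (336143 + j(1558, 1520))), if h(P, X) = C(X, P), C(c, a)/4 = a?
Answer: 2*√45112982977/731 ≈ 581.12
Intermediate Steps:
C(c, a) = 4*a
j(p, r) = 1 (j(p, r) = (p + r)/(p + r) = 1)
h(P, X) = 4*P
H(b, u) = 676*b (H(b, u) = 169*(4*b) = 676*b)
√(H(-1679/(-731), -129*(-12)) + (336143 + j(1558, 1520))) = √(676*(-1679/(-731)) + (336143 + 1)) = √(676*(-1679*(-1/731)) + 336144) = √(676*(1679/731) + 336144) = √(1135004/731 + 336144) = √(246856268/731) = 2*√45112982977/731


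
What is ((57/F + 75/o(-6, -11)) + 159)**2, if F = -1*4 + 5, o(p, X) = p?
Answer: 165649/4 ≈ 41412.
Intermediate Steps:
F = 1 (F = -4 + 5 = 1)
((57/F + 75/o(-6, -11)) + 159)**2 = ((57/1 + 75/(-6)) + 159)**2 = ((57*1 + 75*(-1/6)) + 159)**2 = ((57 - 25/2) + 159)**2 = (89/2 + 159)**2 = (407/2)**2 = 165649/4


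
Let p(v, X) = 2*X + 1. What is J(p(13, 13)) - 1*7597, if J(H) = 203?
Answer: -7394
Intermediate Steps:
p(v, X) = 1 + 2*X
J(p(13, 13)) - 1*7597 = 203 - 1*7597 = 203 - 7597 = -7394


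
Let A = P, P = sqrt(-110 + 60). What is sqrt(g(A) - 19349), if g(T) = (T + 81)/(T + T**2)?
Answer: sqrt(10)*sqrt((-193480 - 967531*I*sqrt(2))/(1 + 5*I*sqrt(2)))/10 ≈ 0.0013057 - 139.11*I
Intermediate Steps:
P = 5*I*sqrt(2) (P = sqrt(-50) = 5*I*sqrt(2) ≈ 7.0711*I)
A = 5*I*sqrt(2) ≈ 7.0711*I
g(T) = (81 + T)/(T + T**2)
sqrt(g(A) - 19349) = sqrt((81 + 5*I*sqrt(2))/(((5*I*sqrt(2)))*(1 + 5*I*sqrt(2))) - 19349) = sqrt((-I*sqrt(2)/10)*(81 + 5*I*sqrt(2))/(1 + 5*I*sqrt(2)) - 19349) = sqrt(-I*sqrt(2)*(81 + 5*I*sqrt(2))/(10*(1 + 5*I*sqrt(2))) - 19349) = sqrt(-19349 - I*sqrt(2)*(81 + 5*I*sqrt(2))/(10*(1 + 5*I*sqrt(2))))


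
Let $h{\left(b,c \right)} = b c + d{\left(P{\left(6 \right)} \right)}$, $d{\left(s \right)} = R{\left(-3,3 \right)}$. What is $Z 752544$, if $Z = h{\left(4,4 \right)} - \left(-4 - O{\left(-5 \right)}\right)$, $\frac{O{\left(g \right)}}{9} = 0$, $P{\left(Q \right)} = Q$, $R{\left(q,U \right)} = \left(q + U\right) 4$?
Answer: $15050880$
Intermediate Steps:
$R{\left(q,U \right)} = 4 U + 4 q$ ($R{\left(q,U \right)} = \left(U + q\right) 4 = 4 U + 4 q$)
$d{\left(s \right)} = 0$ ($d{\left(s \right)} = 4 \cdot 3 + 4 \left(-3\right) = 12 - 12 = 0$)
$O{\left(g \right)} = 0$ ($O{\left(g \right)} = 9 \cdot 0 = 0$)
$h{\left(b,c \right)} = b c$ ($h{\left(b,c \right)} = b c + 0 = b c$)
$Z = 20$ ($Z = 4 \cdot 4 - \left(-4 - 0\right) = 16 - \left(-4 + 0\right) = 16 - -4 = 16 + 4 = 20$)
$Z 752544 = 20 \cdot 752544 = 15050880$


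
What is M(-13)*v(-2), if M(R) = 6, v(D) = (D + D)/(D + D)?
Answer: 6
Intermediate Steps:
v(D) = 1 (v(D) = (2*D)/((2*D)) = (2*D)*(1/(2*D)) = 1)
M(-13)*v(-2) = 6*1 = 6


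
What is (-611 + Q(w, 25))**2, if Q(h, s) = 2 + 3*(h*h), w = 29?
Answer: 3663396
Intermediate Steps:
Q(h, s) = 2 + 3*h**2
(-611 + Q(w, 25))**2 = (-611 + (2 + 3*29**2))**2 = (-611 + (2 + 3*841))**2 = (-611 + (2 + 2523))**2 = (-611 + 2525)**2 = 1914**2 = 3663396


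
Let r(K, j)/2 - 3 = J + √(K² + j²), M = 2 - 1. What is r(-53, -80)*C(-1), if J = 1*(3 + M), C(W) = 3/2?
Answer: 21 + 3*√9209 ≈ 308.89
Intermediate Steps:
M = 1
C(W) = 3/2 (C(W) = 3*(½) = 3/2)
J = 4 (J = 1*(3 + 1) = 1*4 = 4)
r(K, j) = 14 + 2*√(K² + j²) (r(K, j) = 6 + 2*(4 + √(K² + j²)) = 6 + (8 + 2*√(K² + j²)) = 14 + 2*√(K² + j²))
r(-53, -80)*C(-1) = (14 + 2*√((-53)² + (-80)²))*(3/2) = (14 + 2*√(2809 + 6400))*(3/2) = (14 + 2*√9209)*(3/2) = 21 + 3*√9209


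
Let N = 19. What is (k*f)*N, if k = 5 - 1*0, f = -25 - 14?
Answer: -3705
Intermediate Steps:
f = -39
k = 5 (k = 5 + 0 = 5)
(k*f)*N = (5*(-39))*19 = -195*19 = -3705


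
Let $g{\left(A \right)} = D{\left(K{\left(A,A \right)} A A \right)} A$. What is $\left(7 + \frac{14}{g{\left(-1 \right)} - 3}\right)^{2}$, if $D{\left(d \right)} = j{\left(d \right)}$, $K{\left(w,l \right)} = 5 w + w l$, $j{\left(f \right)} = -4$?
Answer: $441$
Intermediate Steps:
$K{\left(w,l \right)} = 5 w + l w$
$D{\left(d \right)} = -4$
$g{\left(A \right)} = - 4 A$
$\left(7 + \frac{14}{g{\left(-1 \right)} - 3}\right)^{2} = \left(7 + \frac{14}{\left(-4\right) \left(-1\right) - 3}\right)^{2} = \left(7 + \frac{14}{4 - 3}\right)^{2} = \left(7 + \frac{14}{1}\right)^{2} = \left(7 + 14 \cdot 1\right)^{2} = \left(7 + 14\right)^{2} = 21^{2} = 441$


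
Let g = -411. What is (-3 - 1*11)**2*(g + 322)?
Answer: -17444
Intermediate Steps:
(-3 - 1*11)**2*(g + 322) = (-3 - 1*11)**2*(-411 + 322) = (-3 - 11)**2*(-89) = (-14)**2*(-89) = 196*(-89) = -17444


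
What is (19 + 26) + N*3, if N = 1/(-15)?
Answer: 224/5 ≈ 44.800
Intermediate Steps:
N = -1/15 ≈ -0.066667
(19 + 26) + N*3 = (19 + 26) - 1/15*3 = 45 - 1/5 = 224/5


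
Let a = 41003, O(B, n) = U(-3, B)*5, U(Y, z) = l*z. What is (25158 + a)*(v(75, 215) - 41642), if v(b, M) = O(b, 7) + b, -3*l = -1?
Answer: -2741844162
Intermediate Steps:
l = 1/3 (l = -1/3*(-1) = 1/3 ≈ 0.33333)
U(Y, z) = z/3
O(B, n) = 5*B/3 (O(B, n) = (B/3)*5 = 5*B/3)
v(b, M) = 8*b/3 (v(b, M) = 5*b/3 + b = 8*b/3)
(25158 + a)*(v(75, 215) - 41642) = (25158 + 41003)*((8/3)*75 - 41642) = 66161*(200 - 41642) = 66161*(-41442) = -2741844162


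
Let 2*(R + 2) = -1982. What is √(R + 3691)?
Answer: √2698 ≈ 51.942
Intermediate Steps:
R = -993 (R = -2 + (½)*(-1982) = -2 - 991 = -993)
√(R + 3691) = √(-993 + 3691) = √2698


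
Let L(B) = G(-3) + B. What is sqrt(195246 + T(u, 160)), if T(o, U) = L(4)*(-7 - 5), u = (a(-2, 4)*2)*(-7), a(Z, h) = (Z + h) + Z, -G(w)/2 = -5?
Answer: sqrt(195078) ≈ 441.68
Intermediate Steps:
G(w) = 10 (G(w) = -2*(-5) = 10)
a(Z, h) = h + 2*Z
u = 0 (u = ((4 + 2*(-2))*2)*(-7) = ((4 - 4)*2)*(-7) = (0*2)*(-7) = 0*(-7) = 0)
L(B) = 10 + B
T(o, U) = -168 (T(o, U) = (10 + 4)*(-7 - 5) = 14*(-12) = -168)
sqrt(195246 + T(u, 160)) = sqrt(195246 - 168) = sqrt(195078)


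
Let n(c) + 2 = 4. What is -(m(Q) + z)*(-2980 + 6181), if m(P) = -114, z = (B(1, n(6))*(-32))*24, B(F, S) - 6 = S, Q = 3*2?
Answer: 20031858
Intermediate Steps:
n(c) = 2 (n(c) = -2 + 4 = 2)
Q = 6
B(F, S) = 6 + S
z = -6144 (z = ((6 + 2)*(-32))*24 = (8*(-32))*24 = -256*24 = -6144)
-(m(Q) + z)*(-2980 + 6181) = -(-114 - 6144)*(-2980 + 6181) = -(-6258)*3201 = -1*(-20031858) = 20031858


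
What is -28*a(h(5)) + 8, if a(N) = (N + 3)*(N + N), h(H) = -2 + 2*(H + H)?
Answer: -21160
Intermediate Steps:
h(H) = -2 + 4*H (h(H) = -2 + 2*(2*H) = -2 + 4*H)
a(N) = 2*N*(3 + N) (a(N) = (3 + N)*(2*N) = 2*N*(3 + N))
-28*a(h(5)) + 8 = -56*(-2 + 4*5)*(3 + (-2 + 4*5)) + 8 = -56*(-2 + 20)*(3 + (-2 + 20)) + 8 = -56*18*(3 + 18) + 8 = -56*18*21 + 8 = -28*756 + 8 = -21168 + 8 = -21160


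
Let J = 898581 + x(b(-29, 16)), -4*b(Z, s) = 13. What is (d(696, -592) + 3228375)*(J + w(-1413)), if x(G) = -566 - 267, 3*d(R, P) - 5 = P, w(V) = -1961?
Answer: 8675283241406/3 ≈ 2.8918e+12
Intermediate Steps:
b(Z, s) = -13/4 (b(Z, s) = -1/4*13 = -13/4)
d(R, P) = 5/3 + P/3
x(G) = -833
J = 897748 (J = 898581 - 833 = 897748)
(d(696, -592) + 3228375)*(J + w(-1413)) = ((5/3 + (1/3)*(-592)) + 3228375)*(897748 - 1961) = ((5/3 - 592/3) + 3228375)*895787 = (-587/3 + 3228375)*895787 = (9684538/3)*895787 = 8675283241406/3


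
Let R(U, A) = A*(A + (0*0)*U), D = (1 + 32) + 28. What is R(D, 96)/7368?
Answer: 384/307 ≈ 1.2508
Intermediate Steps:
D = 61 (D = 33 + 28 = 61)
R(U, A) = A² (R(U, A) = A*(A + 0*U) = A*(A + 0) = A*A = A²)
R(D, 96)/7368 = 96²/7368 = 9216*(1/7368) = 384/307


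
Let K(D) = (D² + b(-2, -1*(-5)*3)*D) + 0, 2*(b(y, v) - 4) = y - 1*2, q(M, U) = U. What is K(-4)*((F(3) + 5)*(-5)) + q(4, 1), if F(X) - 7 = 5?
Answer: -679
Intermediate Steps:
F(X) = 12 (F(X) = 7 + 5 = 12)
b(y, v) = 3 + y/2 (b(y, v) = 4 + (y - 1*2)/2 = 4 + (y - 2)/2 = 4 + (-2 + y)/2 = 4 + (-1 + y/2) = 3 + y/2)
K(D) = D² + 2*D (K(D) = (D² + (3 + (½)*(-2))*D) + 0 = (D² + (3 - 1)*D) + 0 = (D² + 2*D) + 0 = D² + 2*D)
K(-4)*((F(3) + 5)*(-5)) + q(4, 1) = (-4*(2 - 4))*((12 + 5)*(-5)) + 1 = (-4*(-2))*(17*(-5)) + 1 = 8*(-85) + 1 = -680 + 1 = -679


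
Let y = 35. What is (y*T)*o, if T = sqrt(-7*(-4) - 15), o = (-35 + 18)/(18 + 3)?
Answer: -85*sqrt(13)/3 ≈ -102.16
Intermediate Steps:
o = -17/21 ≈ -0.80952
T = sqrt(13) (T = sqrt(28 - 15) = sqrt(13) ≈ 3.6056)
(y*T)*o = (35*sqrt(13))*(-17/21) = -85*sqrt(13)/3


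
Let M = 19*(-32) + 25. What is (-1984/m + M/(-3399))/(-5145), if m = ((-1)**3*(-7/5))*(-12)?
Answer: -255811/11128635 ≈ -0.022987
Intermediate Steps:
M = -583 (M = -608 + 25 = -583)
m = -84/5 (m = -(-7)/5*(-12) = -1*(-7/5)*(-12) = (7/5)*(-12) = -84/5 ≈ -16.800)
(-1984/m + M/(-3399))/(-5145) = (-1984/(-84/5) - 583/(-3399))/(-5145) = (-1984*(-5/84) - 583*(-1/3399))*(-1/5145) = (2480/21 + 53/309)*(-1/5145) = (255811/2163)*(-1/5145) = -255811/11128635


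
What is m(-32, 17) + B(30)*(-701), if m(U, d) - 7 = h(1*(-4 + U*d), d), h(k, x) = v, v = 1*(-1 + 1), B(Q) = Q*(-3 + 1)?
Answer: 42067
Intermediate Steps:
B(Q) = -2*Q (B(Q) = Q*(-2) = -2*Q)
v = 0 (v = 1*0 = 0)
h(k, x) = 0
m(U, d) = 7 (m(U, d) = 7 + 0 = 7)
m(-32, 17) + B(30)*(-701) = 7 - 2*30*(-701) = 7 - 60*(-701) = 7 + 42060 = 42067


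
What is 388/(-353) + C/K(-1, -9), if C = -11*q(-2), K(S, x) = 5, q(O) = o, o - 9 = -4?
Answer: -4271/353 ≈ -12.099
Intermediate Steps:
o = 5 (o = 9 - 4 = 5)
q(O) = 5
C = -55 (C = -11*5 = -55)
388/(-353) + C/K(-1, -9) = 388/(-353) - 55/5 = 388*(-1/353) - 55*1/5 = -388/353 - 11 = -4271/353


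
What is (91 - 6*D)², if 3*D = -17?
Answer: 15625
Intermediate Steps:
D = -17/3 (D = (⅓)*(-17) = -17/3 ≈ -5.6667)
(91 - 6*D)² = (91 - 6*(-17/3))² = (91 + 34)² = 125² = 15625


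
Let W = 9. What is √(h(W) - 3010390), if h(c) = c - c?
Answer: I*√3010390 ≈ 1735.0*I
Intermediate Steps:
h(c) = 0
√(h(W) - 3010390) = √(0 - 3010390) = √(-3010390) = I*√3010390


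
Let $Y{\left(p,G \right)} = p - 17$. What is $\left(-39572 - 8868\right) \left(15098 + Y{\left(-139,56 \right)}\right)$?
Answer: $-723790480$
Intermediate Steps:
$Y{\left(p,G \right)} = -17 + p$ ($Y{\left(p,G \right)} = p - 17 = -17 + p$)
$\left(-39572 - 8868\right) \left(15098 + Y{\left(-139,56 \right)}\right) = \left(-39572 - 8868\right) \left(15098 - 156\right) = - 48440 \left(15098 - 156\right) = \left(-48440\right) 14942 = -723790480$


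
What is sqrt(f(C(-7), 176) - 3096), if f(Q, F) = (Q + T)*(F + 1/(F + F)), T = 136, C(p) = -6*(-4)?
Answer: sqrt(3032799)/11 ≈ 158.32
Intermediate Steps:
C(p) = 24
f(Q, F) = (136 + Q)*(F + 1/(2*F)) (f(Q, F) = (Q + 136)*(F + 1/(F + F)) = (136 + Q)*(F + 1/(2*F)))
sqrt(f(C(-7), 176) - 3096) = sqrt((1/2)*(136 + 24 + 2*176**2*(136 + 24))/176 - 3096) = sqrt((1/2)*(1/176)*(136 + 24 + 2*30976*160) - 3096) = sqrt((1/2)*(1/176)*(136 + 24 + 9912320) - 3096) = sqrt((1/2)*(1/176)*9912480 - 3096) = sqrt(309765/11 - 3096) = sqrt(275709/11) = sqrt(3032799)/11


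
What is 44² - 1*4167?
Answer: -2231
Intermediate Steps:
44² - 1*4167 = 1936 - 4167 = -2231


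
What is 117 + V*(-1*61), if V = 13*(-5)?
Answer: 4082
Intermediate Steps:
V = -65
117 + V*(-1*61) = 117 - (-65)*61 = 117 - 65*(-61) = 117 + 3965 = 4082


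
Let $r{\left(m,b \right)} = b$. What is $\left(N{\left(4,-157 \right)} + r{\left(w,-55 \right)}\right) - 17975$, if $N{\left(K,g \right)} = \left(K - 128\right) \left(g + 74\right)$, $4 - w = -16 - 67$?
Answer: $-7738$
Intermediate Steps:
$w = 87$ ($w = 4 - \left(-16 - 67\right) = 4 - -83 = 4 + 83 = 87$)
$N{\left(K,g \right)} = \left(-128 + K\right) \left(74 + g\right)$
$\left(N{\left(4,-157 \right)} + r{\left(w,-55 \right)}\right) - 17975 = \left(\left(-9472 - -20096 + 74 \cdot 4 + 4 \left(-157\right)\right) - 55\right) - 17975 = \left(\left(-9472 + 20096 + 296 - 628\right) - 55\right) - 17975 = \left(10292 - 55\right) - 17975 = 10237 - 17975 = -7738$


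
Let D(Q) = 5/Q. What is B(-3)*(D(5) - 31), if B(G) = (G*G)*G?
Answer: 810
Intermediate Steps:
B(G) = G³ (B(G) = G²*G = G³)
B(-3)*(D(5) - 31) = (-3)³*(5/5 - 31) = -27*(5*(⅕) - 31) = -27*(1 - 31) = -27*(-30) = 810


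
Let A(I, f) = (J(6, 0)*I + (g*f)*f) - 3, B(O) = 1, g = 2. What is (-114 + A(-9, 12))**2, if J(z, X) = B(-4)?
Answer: 26244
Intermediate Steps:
J(z, X) = 1
A(I, f) = -3 + I + 2*f**2 (A(I, f) = (1*I + (2*f)*f) - 3 = (I + 2*f**2) - 3 = -3 + I + 2*f**2)
(-114 + A(-9, 12))**2 = (-114 + (-3 - 9 + 2*12**2))**2 = (-114 + (-3 - 9 + 2*144))**2 = (-114 + (-3 - 9 + 288))**2 = (-114 + 276)**2 = 162**2 = 26244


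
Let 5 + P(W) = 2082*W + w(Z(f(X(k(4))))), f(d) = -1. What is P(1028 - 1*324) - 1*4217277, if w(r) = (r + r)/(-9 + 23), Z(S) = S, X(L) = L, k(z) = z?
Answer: -19260879/7 ≈ -2.7516e+6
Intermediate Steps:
w(r) = r/7 (w(r) = (2*r)/14 = (2*r)*(1/14) = r/7)
P(W) = -36/7 + 2082*W (P(W) = -5 + (2082*W + (1/7)*(-1)) = -5 + (2082*W - 1/7) = -5 + (-1/7 + 2082*W) = -36/7 + 2082*W)
P(1028 - 1*324) - 1*4217277 = (-36/7 + 2082*(1028 - 1*324)) - 1*4217277 = (-36/7 + 2082*(1028 - 324)) - 4217277 = (-36/7 + 2082*704) - 4217277 = (-36/7 + 1465728) - 4217277 = 10260060/7 - 4217277 = -19260879/7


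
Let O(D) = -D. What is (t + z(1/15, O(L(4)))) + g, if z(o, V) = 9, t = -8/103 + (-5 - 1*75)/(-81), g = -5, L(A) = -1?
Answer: 40964/8343 ≈ 4.9100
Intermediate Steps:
t = 7592/8343 (t = -8*1/103 + (-5 - 75)*(-1/81) = -8/103 - 80*(-1/81) = -8/103 + 80/81 = 7592/8343 ≈ 0.90998)
(t + z(1/15, O(L(4)))) + g = (7592/8343 + 9) - 5 = 82679/8343 - 5 = 40964/8343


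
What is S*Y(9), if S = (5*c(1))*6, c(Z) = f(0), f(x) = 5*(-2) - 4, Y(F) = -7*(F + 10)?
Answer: 55860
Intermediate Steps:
Y(F) = -70 - 7*F (Y(F) = -7*(10 + F) = -70 - 7*F)
f(x) = -14 (f(x) = -10 - 4 = -14)
c(Z) = -14
S = -420 (S = (5*(-14))*6 = -70*6 = -420)
S*Y(9) = -420*(-70 - 7*9) = -420*(-70 - 63) = -420*(-133) = 55860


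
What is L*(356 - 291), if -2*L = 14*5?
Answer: -2275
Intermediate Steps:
L = -35 (L = -7*5 = -½*70 = -35)
L*(356 - 291) = -35*(356 - 291) = -35*65 = -2275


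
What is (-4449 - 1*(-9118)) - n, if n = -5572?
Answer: 10241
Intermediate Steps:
(-4449 - 1*(-9118)) - n = (-4449 - 1*(-9118)) - 1*(-5572) = (-4449 + 9118) + 5572 = 4669 + 5572 = 10241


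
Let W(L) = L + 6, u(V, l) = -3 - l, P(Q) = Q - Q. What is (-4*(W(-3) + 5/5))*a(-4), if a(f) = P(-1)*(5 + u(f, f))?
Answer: 0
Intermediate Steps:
P(Q) = 0
W(L) = 6 + L
a(f) = 0 (a(f) = 0*(5 + (-3 - f)) = 0*(2 - f) = 0)
(-4*(W(-3) + 5/5))*a(-4) = -4*((6 - 3) + 5/5)*0 = -4*(3 + 5*(1/5))*0 = -4*(3 + 1)*0 = -4*4*0 = -16*0 = 0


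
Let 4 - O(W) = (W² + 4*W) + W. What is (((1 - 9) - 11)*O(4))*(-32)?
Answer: -19456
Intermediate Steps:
O(W) = 4 - W² - 5*W (O(W) = 4 - ((W² + 4*W) + W) = 4 - (W² + 5*W) = 4 + (-W² - 5*W) = 4 - W² - 5*W)
(((1 - 9) - 11)*O(4))*(-32) = (((1 - 9) - 11)*(4 - 1*4² - 5*4))*(-32) = ((-8 - 11)*(4 - 1*16 - 20))*(-32) = -19*(4 - 16 - 20)*(-32) = -19*(-32)*(-32) = 608*(-32) = -19456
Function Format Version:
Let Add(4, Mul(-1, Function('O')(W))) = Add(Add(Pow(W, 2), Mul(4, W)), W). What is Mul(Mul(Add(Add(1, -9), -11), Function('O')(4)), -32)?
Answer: -19456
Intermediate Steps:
Function('O')(W) = Add(4, Mul(-1, Pow(W, 2)), Mul(-5, W)) (Function('O')(W) = Add(4, Mul(-1, Add(Add(Pow(W, 2), Mul(4, W)), W))) = Add(4, Mul(-1, Add(Pow(W, 2), Mul(5, W)))) = Add(4, Add(Mul(-1, Pow(W, 2)), Mul(-5, W))) = Add(4, Mul(-1, Pow(W, 2)), Mul(-5, W)))
Mul(Mul(Add(Add(1, -9), -11), Function('O')(4)), -32) = Mul(Mul(Add(Add(1, -9), -11), Add(4, Mul(-1, Pow(4, 2)), Mul(-5, 4))), -32) = Mul(Mul(Add(-8, -11), Add(4, Mul(-1, 16), -20)), -32) = Mul(Mul(-19, Add(4, -16, -20)), -32) = Mul(Mul(-19, -32), -32) = Mul(608, -32) = -19456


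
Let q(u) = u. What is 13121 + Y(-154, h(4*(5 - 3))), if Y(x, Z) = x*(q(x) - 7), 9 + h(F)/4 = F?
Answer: 37915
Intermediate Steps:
h(F) = -36 + 4*F
Y(x, Z) = x*(-7 + x) (Y(x, Z) = x*(x - 7) = x*(-7 + x))
13121 + Y(-154, h(4*(5 - 3))) = 13121 - 154*(-7 - 154) = 13121 - 154*(-161) = 13121 + 24794 = 37915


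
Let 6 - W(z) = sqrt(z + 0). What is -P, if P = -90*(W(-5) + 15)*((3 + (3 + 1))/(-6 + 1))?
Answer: -2646 + 126*I*sqrt(5) ≈ -2646.0 + 281.74*I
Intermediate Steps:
W(z) = 6 - sqrt(z) (W(z) = 6 - sqrt(z + 0) = 6 - sqrt(z))
P = 2646 - 126*I*sqrt(5) (P = -90*((6 - sqrt(-5)) + 15)*((3 + (3 + 1))/(-6 + 1)) = -90*((6 - I*sqrt(5)) + 15)*((3 + 4)/(-5)) = -90*((6 - I*sqrt(5)) + 15)*(7*(-1/5)) = -90*(21 - I*sqrt(5))*(-7/5) = -90*(-147/5 + 7*I*sqrt(5)/5) = -(-2646 + 126*I*sqrt(5)) = 2646 - 126*I*sqrt(5) ≈ 2646.0 - 281.74*I)
-P = -(2646 - 126*I*sqrt(5)) = -2646 + 126*I*sqrt(5)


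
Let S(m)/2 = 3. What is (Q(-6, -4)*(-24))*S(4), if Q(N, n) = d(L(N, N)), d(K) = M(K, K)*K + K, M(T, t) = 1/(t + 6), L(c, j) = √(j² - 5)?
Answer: 4464/5 - 1584*√31/5 ≈ -871.07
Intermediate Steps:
L(c, j) = √(-5 + j²)
M(T, t) = 1/(6 + t)
S(m) = 6 (S(m) = 2*3 = 6)
d(K) = K + K/(6 + K) (d(K) = K/(6 + K) + K = K + K/(6 + K))
Q(N, n) = √(-5 + N²)*(7 + √(-5 + N²))/(6 + √(-5 + N²))
(Q(-6, -4)*(-24))*S(4) = (((-5 + (-6)² + 7*√(-5 + (-6)²))/(6 + √(-5 + (-6)²)))*(-24))*6 = (((-5 + 36 + 7*√(-5 + 36))/(6 + √(-5 + 36)))*(-24))*6 = (((-5 + 36 + 7*√31)/(6 + √31))*(-24))*6 = (((31 + 7*√31)/(6 + √31))*(-24))*6 = -24*(31 + 7*√31)/(6 + √31)*6 = -144*(31 + 7*√31)/(6 + √31)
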